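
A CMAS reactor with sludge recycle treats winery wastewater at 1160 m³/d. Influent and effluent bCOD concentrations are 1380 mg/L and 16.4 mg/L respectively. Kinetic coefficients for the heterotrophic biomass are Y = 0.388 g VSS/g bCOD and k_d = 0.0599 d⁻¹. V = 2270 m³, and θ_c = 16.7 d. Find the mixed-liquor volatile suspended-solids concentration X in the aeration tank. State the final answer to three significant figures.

X ≈ 2260 mg/L

From V·X·(1 + k_d·θ_c) = Y·Q·(S₀ − S)·θ_c: X = 0.388 × 1160 × (1380 − 16.4) × 16.7 / [2270 × (1 + 0.0599 × 16.7)] = 2257 mg/L.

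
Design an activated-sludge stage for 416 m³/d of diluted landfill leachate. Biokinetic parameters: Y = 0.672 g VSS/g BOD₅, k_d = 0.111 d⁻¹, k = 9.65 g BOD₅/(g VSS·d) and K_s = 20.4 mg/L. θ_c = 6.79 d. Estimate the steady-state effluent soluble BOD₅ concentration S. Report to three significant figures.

S ≈ 0.846 mg/L

Effluent substrate depends only on kinetics and SRT: S = K_s(1 + k_d θ_c) / [θ_c(Yk − k_d) − 1] = 20.4 × (1 + 0.111 × 6.79) / [6.79 × (0.672 × 9.65 − 0.111) − 1] = 35.78 / 42.28 = 0.8462 mg/L.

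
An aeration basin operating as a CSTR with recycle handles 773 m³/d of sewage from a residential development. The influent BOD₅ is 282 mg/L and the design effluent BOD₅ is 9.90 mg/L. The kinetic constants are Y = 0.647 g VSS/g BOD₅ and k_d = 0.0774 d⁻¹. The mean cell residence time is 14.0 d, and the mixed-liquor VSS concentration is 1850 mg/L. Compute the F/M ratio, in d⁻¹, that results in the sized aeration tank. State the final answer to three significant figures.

From the SRT design equation V = Y Q (S₀−S) θ_c / [X (1 + k_d θ_c)] = 0.647 × 773 × (282 − 9.90) × 14.0 / [1850 × (1 + 0.0774 × 14.0)] = 1.91×10^6 / 3855 = 494.3 m³.
F/M = applied load / biomass = Q·S₀/(V·X) = 773 × 282 / (494.3 × 1850) = 0.2384 d⁻¹.

F/M ≈ 0.238 d⁻¹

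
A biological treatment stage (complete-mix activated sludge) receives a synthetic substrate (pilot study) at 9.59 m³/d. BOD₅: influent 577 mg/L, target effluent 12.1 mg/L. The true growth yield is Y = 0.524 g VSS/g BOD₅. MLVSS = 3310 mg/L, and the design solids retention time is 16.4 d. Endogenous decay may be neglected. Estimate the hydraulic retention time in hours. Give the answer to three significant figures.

Biomass mass balance (decay neglected): V·X = Y·Q·(S₀ − S)·θ_c, so V = 0.524 × 9.59 × (577 − 12.1) × 16.4 / 3310 = 14.06 m³.
HRT = V/Q = 14.06 m³ / 9.59 m³·d⁻¹ = 1.467 d × 24 = 35.20 h.

τ ≈ 35.2 h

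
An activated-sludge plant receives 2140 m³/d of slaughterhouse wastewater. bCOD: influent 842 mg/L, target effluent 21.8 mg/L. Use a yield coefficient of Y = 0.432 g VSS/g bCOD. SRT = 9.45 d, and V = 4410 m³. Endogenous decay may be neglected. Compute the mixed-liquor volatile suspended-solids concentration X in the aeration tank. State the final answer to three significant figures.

X ≈ 1620 mg/L

From V·X = Y·Q·(S₀ − S)·θ_c (decay neglected): X = 0.432 × 2140 × (842 − 21.8) × 9.45 / 4410 = 1625 mg/L.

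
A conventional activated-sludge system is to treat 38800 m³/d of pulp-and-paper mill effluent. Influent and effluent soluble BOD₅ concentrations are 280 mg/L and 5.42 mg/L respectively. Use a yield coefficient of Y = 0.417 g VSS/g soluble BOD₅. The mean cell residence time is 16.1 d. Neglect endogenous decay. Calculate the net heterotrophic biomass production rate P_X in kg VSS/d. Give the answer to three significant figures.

P_X ≈ 4440 kg VSS/d

No decay correction is needed, so Y_obs = Y = 0.417.
ΔS = 280 − 5.42 = 274.6 mg/L, so the substrate removal rate is 38800 × 274.6/1000 = 10654 kg soluble BOD₅/d.
P_X = Y_obs · Q(S₀ − S) = 0.4170 × 10654 = 4443 kg VSS/d.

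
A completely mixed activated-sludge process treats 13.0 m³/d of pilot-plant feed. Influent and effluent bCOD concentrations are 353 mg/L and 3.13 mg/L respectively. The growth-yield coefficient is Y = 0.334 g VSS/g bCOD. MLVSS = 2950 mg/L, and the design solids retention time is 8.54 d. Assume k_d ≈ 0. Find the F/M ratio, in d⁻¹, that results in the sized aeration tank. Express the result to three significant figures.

F/M ≈ 0.354 d⁻¹

With k_d = 0 the design equation reduces to V = Y Q (S₀−S) θ_c / X = 0.334 × 13.0 × (353 − 3.13) × 8.54 / 2950 = 4.398 m³.
F/M = applied load / biomass = Q·S₀/(V·X) = 13.0 × 353 / (4.398 × 2950) = 0.3537 d⁻¹.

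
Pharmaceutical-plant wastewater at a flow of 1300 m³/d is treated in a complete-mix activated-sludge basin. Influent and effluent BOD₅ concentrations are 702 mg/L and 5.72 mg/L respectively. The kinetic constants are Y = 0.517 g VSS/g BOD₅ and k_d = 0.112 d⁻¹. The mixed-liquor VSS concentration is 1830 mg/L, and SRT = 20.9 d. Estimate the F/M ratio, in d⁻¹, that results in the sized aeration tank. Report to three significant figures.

F/M ≈ 0.312 d⁻¹

Steady-state biomass mass balance: V·X·(1 + k_d·θ_c) = Y·Q·(S₀ − S)·θ_c, so V = 0.517 × 1300 × (702 − 5.72) × 20.9 / [1830 × (1 + 0.112 × 20.9)] = 9.78×10^6 / 6114 = 1600 m³.
F/M = Q·S₀ / (V·X) = 1300 × 702 / (1600 × 1830) = 0.3117 g BOD₅·(g VSS·d)⁻¹.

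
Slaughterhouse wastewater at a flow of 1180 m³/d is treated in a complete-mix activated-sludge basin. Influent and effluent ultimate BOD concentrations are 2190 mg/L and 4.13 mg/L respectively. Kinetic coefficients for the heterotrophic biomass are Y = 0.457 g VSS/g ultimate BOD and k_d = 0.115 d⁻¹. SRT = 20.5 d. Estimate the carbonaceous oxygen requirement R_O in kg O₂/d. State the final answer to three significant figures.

R_O ≈ 2080 kg O₂/d

Observed yield with endogenous decay: Y_obs = Y / (1 + k_d·θ_c) = 0.457 / (1 + 0.115 × 20.5) = 0.457 / 3.357 = 0.1361 g VSS/g ultimate BOD.
Q·(S₀ − S) = 1180 × (2190 − 4.13) × 10⁻³ = 2579 kg/d removed.
P_X = Y_obs·Q·(S₀ − S) = 0.1361 × 2579 = 351.1 kg VSS/d.
R_O = Q·(S₀ − S) − 1.42·P_X = 2579 − 1.42 × 351.1 = 2081 kg O₂/d.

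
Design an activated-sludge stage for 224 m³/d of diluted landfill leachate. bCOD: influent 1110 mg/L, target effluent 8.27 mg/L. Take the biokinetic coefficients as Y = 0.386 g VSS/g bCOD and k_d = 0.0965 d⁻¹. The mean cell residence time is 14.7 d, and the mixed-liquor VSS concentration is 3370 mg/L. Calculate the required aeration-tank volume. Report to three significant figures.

V ≈ 172 m³

From the SRT design equation V = Y Q (S₀−S) θ_c / [X (1 + k_d θ_c)] = 0.386 × 224 × (1110 − 8.27) × 14.7 / [3370 × (1 + 0.0965 × 14.7)] = 1.4×10^6 / 8151 = 171.8 m³.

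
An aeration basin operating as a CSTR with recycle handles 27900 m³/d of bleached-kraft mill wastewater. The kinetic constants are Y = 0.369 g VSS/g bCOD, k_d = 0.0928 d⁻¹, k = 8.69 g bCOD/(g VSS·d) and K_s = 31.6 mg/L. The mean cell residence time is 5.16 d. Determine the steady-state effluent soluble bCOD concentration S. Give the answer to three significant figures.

From the Monod/SRT balance for a CMAS, S = K_s·(1+k_d θ_c)/[θ_c·(Y k − k_d) − 1] = 31.6 × (1 + 0.0928 × 5.16) / [5.16 × (0.369 × 8.69 − 0.0928) − 1] = 46.73 / 15.07 = 3.102 mg/L.

S ≈ 3.10 mg/L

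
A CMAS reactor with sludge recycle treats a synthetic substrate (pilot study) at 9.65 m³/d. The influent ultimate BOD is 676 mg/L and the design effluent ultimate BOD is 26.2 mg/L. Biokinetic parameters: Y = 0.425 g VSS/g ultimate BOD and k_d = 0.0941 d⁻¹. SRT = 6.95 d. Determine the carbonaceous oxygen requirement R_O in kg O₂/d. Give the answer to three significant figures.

R_O ≈ 3.98 kg O₂/d

Correct the yield for decay: Y_obs = Y/(1 + k_d θ_c) = 0.425 / (1 + 0.0941 × 6.95) = 0.425 / 1.654 = 0.2570.
Substrate removed = Q·(S₀ − S) = 9.65 m³/d × (676 − 26.2) g/m³ = 6.27×10^3 g/d = 6.271 kg/d.
Net sludge production P_X = 0.2570 × 6.271 = 1.611 kg VSS/d.
R_O = Q·ΔS − 1.42 P_X = 6.271 − 2.288 = 3.983 kg O₂/d.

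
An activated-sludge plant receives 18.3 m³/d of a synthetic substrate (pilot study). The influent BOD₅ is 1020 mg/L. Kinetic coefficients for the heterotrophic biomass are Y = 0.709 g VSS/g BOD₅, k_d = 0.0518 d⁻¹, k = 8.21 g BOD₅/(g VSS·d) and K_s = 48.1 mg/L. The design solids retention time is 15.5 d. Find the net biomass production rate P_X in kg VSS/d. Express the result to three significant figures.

P_X ≈ 7.33 kg VSS/d

For a completely mixed reactor with recycle the Lawrence–McCarty relation gives S = K_s·(1 + k_d·θ_c) / [θ_c·(Y·k − k_d) − 1] = 48.1 × (1 + 0.0518 × 15.5) / [15.5 × (0.709 × 8.21 − 0.0518) − 1] = 86.72 / 88.42 = 0.9808 mg/L.
Observed yield with endogenous decay: Y_obs = Y / (1 + k_d·θ_c) = 0.709 / (1 + 0.0518 × 15.5) = 0.709 / 1.803 = 0.3933 g VSS/g BOD₅.
Q·(S₀ − S) = 18.3 × (1020 − 0.981) × 10⁻³ = 18.65 kg/d removed.
Biomass produced: P_X = Y_obs·Q·ΔS = 0.3933 × 18.65 ≈ 7.333 kg VSS/d.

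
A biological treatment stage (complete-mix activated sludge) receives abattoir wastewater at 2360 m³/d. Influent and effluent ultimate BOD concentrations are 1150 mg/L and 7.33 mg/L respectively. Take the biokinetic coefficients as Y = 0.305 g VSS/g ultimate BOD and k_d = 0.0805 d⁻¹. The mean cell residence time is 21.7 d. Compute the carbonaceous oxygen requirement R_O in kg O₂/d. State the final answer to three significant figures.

R_O ≈ 2270 kg O₂/d

The observed yield is Y_obs = Y/(1 + k_d·θ_c) = 0.305 / (1 + 0.0805 × 21.7) = 0.305 / 2.747 = 0.1110 g VSS per g ultimate BOD removed.
Q·(S₀ − S) = 2360 × (1150 − 7.33) × 10⁻³ = 2697 kg/d removed.
P_X = Y_obs·Q·(S₀ − S) = 0.1110 × 2697 = 299.4 kg VSS/d.
R_O = Q·(S₀ − S) − 1.42·P_X = 2697 − 1.42 × 299.4 = 2272 kg O₂/d.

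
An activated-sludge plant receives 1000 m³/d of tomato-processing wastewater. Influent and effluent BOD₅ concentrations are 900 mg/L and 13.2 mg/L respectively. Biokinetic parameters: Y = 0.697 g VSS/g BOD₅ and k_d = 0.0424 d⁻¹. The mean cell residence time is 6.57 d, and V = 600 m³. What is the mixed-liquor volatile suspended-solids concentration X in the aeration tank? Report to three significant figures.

X ≈ 5290 mg/L

X = Y·Q·ΔS·θ_c / [V·(1 + k_d θ_c)] = 0.697 × 1000 × (900 − 13.2) × 6.57 / [600 × (1 + 0.0424 × 6.57)] = 5294 mg/L.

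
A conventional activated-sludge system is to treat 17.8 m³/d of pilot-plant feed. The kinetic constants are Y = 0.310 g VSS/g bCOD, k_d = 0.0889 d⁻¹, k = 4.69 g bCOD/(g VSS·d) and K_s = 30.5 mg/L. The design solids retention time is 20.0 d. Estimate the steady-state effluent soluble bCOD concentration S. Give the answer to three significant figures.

S ≈ 3.22 mg/L

For a completely mixed reactor with recycle the Lawrence–McCarty relation gives S = K_s·(1 + k_d·θ_c) / [θ_c·(Y·k − k_d) − 1] = 30.5 × (1 + 0.0889 × 20.0) / [20.0 × (0.310 × 4.69 − 0.0889) − 1] = 84.73 / 26.30 = 3.222 mg/L.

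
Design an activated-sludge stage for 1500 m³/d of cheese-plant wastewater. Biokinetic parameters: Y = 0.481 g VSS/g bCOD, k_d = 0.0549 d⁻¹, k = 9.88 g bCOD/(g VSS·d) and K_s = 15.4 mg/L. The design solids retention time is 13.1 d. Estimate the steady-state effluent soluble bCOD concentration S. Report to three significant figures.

S ≈ 0.437 mg/L

For a completely mixed reactor with recycle the Lawrence–McCarty relation gives S = K_s·(1 + k_d·θ_c) / [θ_c·(Y·k − k_d) − 1] = 15.4 × (1 + 0.0549 × 13.1) / [13.1 × (0.481 × 9.88 − 0.0549) − 1] = 26.48 / 60.54 = 0.4374 mg/L.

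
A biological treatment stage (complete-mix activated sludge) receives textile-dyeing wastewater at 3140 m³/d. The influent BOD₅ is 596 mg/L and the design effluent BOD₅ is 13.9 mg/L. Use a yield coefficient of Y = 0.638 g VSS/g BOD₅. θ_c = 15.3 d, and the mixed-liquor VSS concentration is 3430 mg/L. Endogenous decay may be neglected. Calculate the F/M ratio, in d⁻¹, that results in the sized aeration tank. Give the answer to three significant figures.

F/M ≈ 0.105 d⁻¹

V·X = Y·Q·ΔS·θ_c gives V = 0.638 × 3140 × (596 − 13.9) × 15.3 / 3430 = 5202 m³.
F/M = applied load / biomass = Q·S₀/(V·X) = 3140 × 596 / (5202 × 3430) = 0.1049 d⁻¹.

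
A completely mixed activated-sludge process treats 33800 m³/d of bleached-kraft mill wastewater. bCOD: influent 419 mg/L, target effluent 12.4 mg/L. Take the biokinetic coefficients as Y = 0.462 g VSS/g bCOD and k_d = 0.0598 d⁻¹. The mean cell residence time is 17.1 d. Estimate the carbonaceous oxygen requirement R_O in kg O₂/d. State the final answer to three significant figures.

R_O ≈ 9290 kg O₂/d

Y_obs = Y / (1 + k_d θ_c) = 0.462 / (1 + 0.0598 × 17.1) = 0.462 / 2.023 = 0.2284.
Substrate removed = Q·(S₀ − S) = 33800 m³/d × (419 − 12.4) g/m³ = 1.37×10^7 g/d = 13743 kg/d.
Net sludge production P_X = 0.2284 × 13743 = 3139 kg VSS/d.
R_O = Q·ΔS − 1.42 P_X = 13743 − 4458 = 9285 kg O₂/d.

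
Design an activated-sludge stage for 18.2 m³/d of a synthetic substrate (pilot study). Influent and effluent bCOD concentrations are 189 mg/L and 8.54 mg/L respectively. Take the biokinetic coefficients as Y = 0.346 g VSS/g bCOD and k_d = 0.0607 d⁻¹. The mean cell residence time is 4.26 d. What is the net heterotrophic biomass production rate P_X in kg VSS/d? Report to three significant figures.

P_X ≈ 0.903 kg VSS/d

The observed yield is Y_obs = Y/(1 + k_d·θ_c) = 0.346 / (1 + 0.0607 × 4.26) = 0.346 / 1.259 = 0.2749 g VSS per g bCOD removed.
Substrate removed = Q·(S₀ − S) = 18.2 m³/d × (189 − 8.54) g/m³ = 3.28×10^3 g/d = 3.284 kg/d.
Biomass produced: P_X = Y_obs·Q·ΔS = 0.2749 × 3.284 ≈ 0.9029 kg VSS/d.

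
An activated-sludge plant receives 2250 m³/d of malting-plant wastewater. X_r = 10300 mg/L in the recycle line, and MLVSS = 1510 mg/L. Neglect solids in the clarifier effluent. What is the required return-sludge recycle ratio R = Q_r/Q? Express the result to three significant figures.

R ≈ 0.172

R = Q_r/Q = X/(X_r − X) = 1510 / (10300 − 1510) = 0.1718.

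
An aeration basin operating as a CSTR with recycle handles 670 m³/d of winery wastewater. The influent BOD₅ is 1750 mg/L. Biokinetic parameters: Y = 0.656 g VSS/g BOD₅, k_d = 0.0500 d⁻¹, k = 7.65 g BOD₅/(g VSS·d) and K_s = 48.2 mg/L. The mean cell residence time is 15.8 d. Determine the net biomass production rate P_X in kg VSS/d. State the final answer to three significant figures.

For a completely mixed reactor with recycle the Lawrence–McCarty relation gives S = K_s·(1 + k_d·θ_c) / [θ_c·(Y·k − k_d) − 1] = 48.2 × (1 + 0.0500 × 15.8) / [15.8 × (0.656 × 7.65 − 0.0500) − 1] = 86.28 / 77.50 = 1.113 mg/L.
Correct the yield for decay: Y_obs = Y/(1 + k_d θ_c) = 0.656 / (1 + 0.0500 × 15.8) = 0.656 / 1.790 = 0.3665.
Q·(S₀ − S) = 670 × (1750 − 1.11) × 10⁻³ = 1172 kg/d removed.
Biomass produced: P_X = Y_obs·Q·ΔS = 0.3665 × 1172 ≈ 429.4 kg VSS/d.

P_X ≈ 429 kg VSS/d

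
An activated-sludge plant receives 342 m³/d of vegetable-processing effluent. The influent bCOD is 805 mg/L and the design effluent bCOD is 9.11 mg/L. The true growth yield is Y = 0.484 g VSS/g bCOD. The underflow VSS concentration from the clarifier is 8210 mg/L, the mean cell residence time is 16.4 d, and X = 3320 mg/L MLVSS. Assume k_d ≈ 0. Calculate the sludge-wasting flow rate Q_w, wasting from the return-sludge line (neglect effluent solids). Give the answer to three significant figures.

V·X = Y·Q·ΔS·θ_c gives V = 0.484 × 342 × (805 − 9.11) × 16.4 / 3320 = 650.8 m³.
Q_w = (V·X)/(θ_c X_r) = 650.8 × 3320 / (16.4 × 8210) = 16.05 m³/d.

Q_w ≈ 16.0 m³/d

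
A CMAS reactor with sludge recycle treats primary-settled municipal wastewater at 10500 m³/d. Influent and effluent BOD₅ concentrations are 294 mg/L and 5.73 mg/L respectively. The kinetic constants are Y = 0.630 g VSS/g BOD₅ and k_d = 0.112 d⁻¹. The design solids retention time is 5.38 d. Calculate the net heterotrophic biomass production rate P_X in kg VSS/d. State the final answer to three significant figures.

P_X ≈ 1190 kg VSS/d

Observed yield with endogenous decay: Y_obs = Y / (1 + k_d·θ_c) = 0.630 / (1 + 0.112 × 5.38) = 0.630 / 1.603 = 0.3931 g VSS/g BOD₅.
Q·(S₀ − S) = 10500 × (294 − 5.73) × 10⁻³ = 3027 kg/d removed.
Biomass produced: P_X = Y_obs·Q·ΔS = 0.3931 × 3027 ≈ 1190 kg VSS/d.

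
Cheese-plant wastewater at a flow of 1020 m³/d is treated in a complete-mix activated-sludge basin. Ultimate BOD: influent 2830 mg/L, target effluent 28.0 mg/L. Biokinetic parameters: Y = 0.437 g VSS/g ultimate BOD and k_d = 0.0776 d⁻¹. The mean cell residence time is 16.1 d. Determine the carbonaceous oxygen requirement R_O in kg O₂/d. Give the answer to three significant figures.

R_O ≈ 2070 kg O₂/d

The observed yield is Y_obs = Y/(1 + k_d·θ_c) = 0.437 / (1 + 0.0776 × 16.1) = 0.437 / 2.249 = 0.1943 g VSS per g ultimate BOD removed.
Substrate removed = Q·(S₀ − S) = 1020 m³/d × (2830 − 28.0) g/m³ = 2.86×10^6 g/d = 2858 kg/d.
P_X = Y_obs·Q·(S₀ − S) = 0.1943 × 2858 = 555.3 kg VSS/d.
R_O = Q·ΔS − 1.42 P_X = 2858 − 788.5 = 2070 kg O₂/d.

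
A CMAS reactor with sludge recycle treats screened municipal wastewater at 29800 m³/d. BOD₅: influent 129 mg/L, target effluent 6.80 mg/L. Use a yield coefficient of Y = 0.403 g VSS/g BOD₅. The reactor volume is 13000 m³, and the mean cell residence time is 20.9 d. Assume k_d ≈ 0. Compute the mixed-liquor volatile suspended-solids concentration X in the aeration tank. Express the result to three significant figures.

From V·X = Y·Q·(S₀ − S)·θ_c (decay neglected): X = 0.403 × 29800 × (129 − 6.80) × 20.9 / 13000 = 2359 mg/L.

X ≈ 2360 mg/L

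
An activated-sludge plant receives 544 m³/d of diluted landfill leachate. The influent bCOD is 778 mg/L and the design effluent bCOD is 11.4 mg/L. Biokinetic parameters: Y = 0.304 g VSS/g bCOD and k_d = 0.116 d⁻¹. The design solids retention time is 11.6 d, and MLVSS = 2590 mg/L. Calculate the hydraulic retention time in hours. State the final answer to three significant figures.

τ ≈ 10.7 h

From the SRT design equation V = Y Q (S₀−S) θ_c / [X (1 + k_d θ_c)] = 0.304 × 544 × (778 − 11.4) × 11.6 / [2590 × (1 + 0.116 × 11.6)] = 1.47×10^6 / 6075 = 242.1 m³.
τ = V/Q = 242.1/544 = 0.4450 d, or 10.68 h.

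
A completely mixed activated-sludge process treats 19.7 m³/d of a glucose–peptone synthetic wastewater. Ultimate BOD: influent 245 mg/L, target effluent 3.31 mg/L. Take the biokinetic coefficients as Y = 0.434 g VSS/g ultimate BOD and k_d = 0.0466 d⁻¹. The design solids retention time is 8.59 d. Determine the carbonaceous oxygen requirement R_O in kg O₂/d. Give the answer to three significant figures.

Correct the yield for decay: Y_obs = Y/(1 + k_d θ_c) = 0.434 / (1 + 0.0466 × 8.59) = 0.434 / 1.400 = 0.3099.
ΔS = 245 − 3.31 = 241.7 mg/L, so the substrate removal rate is 19.7 × 241.7/1000 = 4.761 kg ultimate BOD/d.
P_X = Y_obs·Q·(S₀ − S) = 0.3099 × 4.761 = 1.476 kg VSS/d.
R_O = Q·(S₀ − S) − 1.42·P_X = 4.761 − 1.42 × 1.476 = 2.666 kg O₂/d.

R_O ≈ 2.67 kg O₂/d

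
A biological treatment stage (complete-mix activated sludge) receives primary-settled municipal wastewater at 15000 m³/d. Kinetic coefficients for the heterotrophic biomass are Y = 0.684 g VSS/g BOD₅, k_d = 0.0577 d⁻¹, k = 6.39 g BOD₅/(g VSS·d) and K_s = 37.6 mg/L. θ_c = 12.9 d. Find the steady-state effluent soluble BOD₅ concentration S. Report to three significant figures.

For a completely mixed reactor with recycle the Lawrence–McCarty relation gives S = K_s·(1 + k_d·θ_c) / [θ_c·(Y·k − k_d) − 1] = 37.6 × (1 + 0.0577 × 12.9) / [12.9 × (0.684 × 6.39 − 0.0577) − 1] = 65.59 / 54.64 = 1.200 mg/L.

S ≈ 1.20 mg/L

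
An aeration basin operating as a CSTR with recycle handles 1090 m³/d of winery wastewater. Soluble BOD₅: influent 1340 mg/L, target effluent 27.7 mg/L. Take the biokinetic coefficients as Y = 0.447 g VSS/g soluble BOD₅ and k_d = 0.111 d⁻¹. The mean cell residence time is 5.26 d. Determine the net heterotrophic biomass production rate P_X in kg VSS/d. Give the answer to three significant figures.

Y_obs = Y / (1 + k_d θ_c) = 0.447 / (1 + 0.111 × 5.26) = 0.447 / 1.584 = 0.2822.
Mass of soluble BOD₅ removed per day: Q(S₀ − S) = 1090 × 1312 g/m³ = 1430 kg/d.
Biomass produced: P_X = Y_obs·Q·ΔS = 0.2822 × 1430 ≈ 403.7 kg VSS/d.

P_X ≈ 404 kg VSS/d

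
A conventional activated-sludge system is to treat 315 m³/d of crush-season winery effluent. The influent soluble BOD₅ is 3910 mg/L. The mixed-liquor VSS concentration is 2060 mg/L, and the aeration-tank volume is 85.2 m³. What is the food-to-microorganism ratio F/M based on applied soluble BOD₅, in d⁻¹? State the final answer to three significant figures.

F/M ≈ 7.02 d⁻¹

Food-to-microorganism ratio F/M = Q S₀ / (V X) = 315 × 3910 / (85.20 × 2060) = 7.017 d⁻¹.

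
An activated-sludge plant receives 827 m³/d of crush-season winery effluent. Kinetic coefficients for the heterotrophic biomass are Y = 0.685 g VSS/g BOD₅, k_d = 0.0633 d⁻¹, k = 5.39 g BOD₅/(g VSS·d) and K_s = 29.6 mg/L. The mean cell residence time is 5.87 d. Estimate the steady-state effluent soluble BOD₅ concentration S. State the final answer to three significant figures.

S ≈ 2.00 mg/L

For a completely mixed reactor with recycle the Lawrence–McCarty relation gives S = K_s·(1 + k_d·θ_c) / [θ_c·(Y·k − k_d) − 1] = 29.6 × (1 + 0.0633 × 5.87) / [5.87 × (0.685 × 5.39 − 0.0633) − 1] = 40.60 / 20.30 = 2.000 mg/L.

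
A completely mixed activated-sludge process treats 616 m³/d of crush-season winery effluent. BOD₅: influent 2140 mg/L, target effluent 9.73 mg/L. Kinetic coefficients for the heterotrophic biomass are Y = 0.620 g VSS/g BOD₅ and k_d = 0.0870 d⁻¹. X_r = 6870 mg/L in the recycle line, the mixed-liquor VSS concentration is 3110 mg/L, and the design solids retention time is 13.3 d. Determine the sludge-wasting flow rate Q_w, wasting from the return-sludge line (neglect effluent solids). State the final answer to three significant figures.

From the SRT design equation V = Y Q (S₀−S) θ_c / [X (1 + k_d θ_c)] = 0.620 × 616 × (2140 − 9.73) × 13.3 / [3110 × (1 + 0.0870 × 13.3)] = 1.08×10^7 / 6709 = 1613 m³.
Wasting from the return line (neglecting effluent solids): Q_w = V·X / (θ_c·X_r) = 1613 × 3110 / (13.3 × 6870) = 54.90 m³/d.

Q_w ≈ 54.9 m³/d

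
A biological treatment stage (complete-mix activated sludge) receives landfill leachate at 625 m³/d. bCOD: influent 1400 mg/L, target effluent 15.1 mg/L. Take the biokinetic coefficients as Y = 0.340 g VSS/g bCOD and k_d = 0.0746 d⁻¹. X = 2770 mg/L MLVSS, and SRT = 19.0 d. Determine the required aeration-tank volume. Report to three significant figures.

Rearranging the biomass balance for a CMAS with decay, V = Y·Q·ΔS·θ_c / [X·(1+k_d θ_c)] = 0.340 × 625 × (1400 − 15.1) × 19.0 / [2770 × (1 + 0.0746 × 19.0)] = 5.59×10^6 / 6696 = 835.0 m³.

V ≈ 835 m³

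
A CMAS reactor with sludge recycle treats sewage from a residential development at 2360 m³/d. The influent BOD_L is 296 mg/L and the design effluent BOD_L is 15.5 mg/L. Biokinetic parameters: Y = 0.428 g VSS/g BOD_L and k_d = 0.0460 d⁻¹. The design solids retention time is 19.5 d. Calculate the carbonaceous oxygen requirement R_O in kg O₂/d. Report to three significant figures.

Y_obs = Y / (1 + k_d θ_c) = 0.428 / (1 + 0.0460 × 19.5) = 0.428 / 1.897 = 0.2256.
ΔS = 296 − 15.5 = 280.5 mg/L, so the substrate removal rate is 2360 × 280.5/1000 = 662.0 kg BOD_L/d.
P_X = Y_obs·Q·(S₀ − S) = 0.2256 × 662.0 = 149.4 kg VSS/d.
R_O = Q·ΔS − 1.42 P_X = 662.0 − 212.1 = 449.9 kg O₂/d.

R_O ≈ 450 kg O₂/d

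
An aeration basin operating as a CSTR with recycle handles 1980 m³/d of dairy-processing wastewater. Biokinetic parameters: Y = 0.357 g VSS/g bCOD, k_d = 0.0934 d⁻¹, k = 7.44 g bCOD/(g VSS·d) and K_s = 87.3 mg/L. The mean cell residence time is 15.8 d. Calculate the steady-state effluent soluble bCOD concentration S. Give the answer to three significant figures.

Effluent substrate depends only on kinetics and SRT: S = K_s(1 + k_d θ_c) / [θ_c(Yk − k_d) − 1] = 87.3 × (1 + 0.0934 × 15.8) / [15.8 × (0.357 × 7.44 − 0.0934) − 1] = 216.1 / 39.49 = 5.473 mg/L.

S ≈ 5.47 mg/L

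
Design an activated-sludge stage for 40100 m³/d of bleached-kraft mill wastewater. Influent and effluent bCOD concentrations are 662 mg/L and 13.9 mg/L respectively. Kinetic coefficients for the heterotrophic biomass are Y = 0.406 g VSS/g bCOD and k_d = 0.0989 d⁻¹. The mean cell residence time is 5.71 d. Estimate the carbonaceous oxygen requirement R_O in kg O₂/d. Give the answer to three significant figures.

Y_obs = Y / (1 + k_d θ_c) = 0.406 / (1 + 0.0989 × 5.71) = 0.406 / 1.565 = 0.2595.
ΔS = 662 − 13.9 = 648.1 mg/L, so the substrate removal rate is 40100 × 648.1/1000 = 25989 kg bCOD/d.
Biomass synthesised: P_X = Y_obs × 25989 = 6743 kg VSS/d.
R_O = Q·ΔS − 1.42 P_X = 25989 − 9576 = 16413 kg O₂/d.

R_O ≈ 16400 kg O₂/d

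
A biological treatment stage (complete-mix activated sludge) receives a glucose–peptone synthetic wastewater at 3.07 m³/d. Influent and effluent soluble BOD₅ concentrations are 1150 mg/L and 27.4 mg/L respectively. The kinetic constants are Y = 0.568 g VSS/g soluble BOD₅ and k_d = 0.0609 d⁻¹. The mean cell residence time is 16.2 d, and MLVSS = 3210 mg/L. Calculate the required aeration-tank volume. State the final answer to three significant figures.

V ≈ 4.97 m³

From the SRT design equation V = Y Q (S₀−S) θ_c / [X (1 + k_d θ_c)] = 0.568 × 3.07 × (1150 − 27.4) × 16.2 / [3210 × (1 + 0.0609 × 16.2)] = 3.17×10^4 / 6377 = 4.973 m³.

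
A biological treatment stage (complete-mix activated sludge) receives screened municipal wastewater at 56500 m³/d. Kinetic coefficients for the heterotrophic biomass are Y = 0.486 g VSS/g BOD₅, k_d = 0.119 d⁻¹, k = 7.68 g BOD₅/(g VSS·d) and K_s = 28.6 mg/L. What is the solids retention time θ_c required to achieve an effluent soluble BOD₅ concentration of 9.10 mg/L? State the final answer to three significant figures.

From 1/θ_c = Y·k·S/(K_s + S) − k_d: Y·k·S/(K_s+S) = 0.486 × 7.68 × 9.10 / (28.6 + 9.10) = 0.9009 d⁻¹.
θ_c = 1/(μ − k_d) = 1/(0.9009 − 0.119) = 1/0.7819 = 1.279 d.

θ_c ≈ 1.28 d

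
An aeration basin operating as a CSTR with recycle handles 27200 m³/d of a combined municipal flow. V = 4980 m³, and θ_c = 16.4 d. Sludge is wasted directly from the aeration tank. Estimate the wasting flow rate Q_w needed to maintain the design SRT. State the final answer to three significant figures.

Wasting from the aeration tank: Q_w = V / θ_c = 4980 / 16.4 = 303.7 m³/d.

Q_w ≈ 304 m³/d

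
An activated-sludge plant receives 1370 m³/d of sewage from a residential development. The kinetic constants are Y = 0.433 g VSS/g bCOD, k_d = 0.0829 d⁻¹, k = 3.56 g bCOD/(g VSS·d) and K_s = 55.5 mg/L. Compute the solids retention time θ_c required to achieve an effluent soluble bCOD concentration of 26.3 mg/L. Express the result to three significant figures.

θ_c ≈ 2.42 d

At the target effluent, Y k S/(K_s+S) = 0.433×3.56×26.3/81.80 = 0.4956 d⁻¹.
1/θ_c = 0.4956 − 0.0829 = 0.4127 d⁻¹, so θ_c = 2.423 d.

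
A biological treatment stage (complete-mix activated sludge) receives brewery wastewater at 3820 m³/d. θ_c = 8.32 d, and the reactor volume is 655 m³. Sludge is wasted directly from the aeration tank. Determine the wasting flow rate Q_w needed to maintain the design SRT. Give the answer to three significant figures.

Q_w ≈ 78.7 m³/d

For wasting at MLVSS concentration, Q_w = V/θ_c = 655.0/8.32 = 78.73 m³/d.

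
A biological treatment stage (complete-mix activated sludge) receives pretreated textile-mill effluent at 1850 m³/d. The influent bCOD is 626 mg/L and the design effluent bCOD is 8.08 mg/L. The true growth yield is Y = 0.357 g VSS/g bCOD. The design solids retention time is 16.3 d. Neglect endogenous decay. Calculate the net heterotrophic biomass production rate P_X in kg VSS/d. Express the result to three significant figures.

P_X ≈ 408 kg VSS/d

With endogenous decay neglected, the observed yield equals the true yield: Y_obs = Y = 0.357 g VSS/g bCOD.
Substrate removed = Q·(S₀ − S) = 1850 m³/d × (626 − 8.08) g/m³ = 1.14×10^6 g/d = 1143 kg/d.
P_X = Y_obs · Q(S₀ − S) = 0.3570 × 1143 = 408.1 kg VSS/d.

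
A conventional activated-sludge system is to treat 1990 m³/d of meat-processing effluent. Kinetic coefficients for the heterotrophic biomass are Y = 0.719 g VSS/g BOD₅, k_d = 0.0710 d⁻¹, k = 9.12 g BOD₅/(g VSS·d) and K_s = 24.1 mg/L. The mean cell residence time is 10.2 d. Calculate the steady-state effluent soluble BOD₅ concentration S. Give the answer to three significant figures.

S ≈ 0.638 mg/L

Effluent substrate depends only on kinetics and SRT: S = K_s(1 + k_d θ_c) / [θ_c(Yk − k_d) − 1] = 24.1 × (1 + 0.0710 × 10.2) / [10.2 × (0.719 × 9.12 − 0.0710) − 1] = 41.55 / 65.16 = 0.6377 mg/L.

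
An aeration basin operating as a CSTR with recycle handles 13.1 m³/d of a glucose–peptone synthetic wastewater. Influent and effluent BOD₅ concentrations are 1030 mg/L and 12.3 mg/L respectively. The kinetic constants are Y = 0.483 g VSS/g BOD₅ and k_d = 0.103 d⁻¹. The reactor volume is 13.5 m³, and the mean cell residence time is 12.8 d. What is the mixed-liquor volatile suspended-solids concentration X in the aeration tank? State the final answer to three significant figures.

X ≈ 2630 mg/L

X = Y·Q·ΔS·θ_c / [V·(1 + k_d θ_c)] = 0.483 × 13.1 × (1030 − 12.3) × 12.8 / [13.5 × (1 + 0.103 × 12.8)] = 2633 mg/L.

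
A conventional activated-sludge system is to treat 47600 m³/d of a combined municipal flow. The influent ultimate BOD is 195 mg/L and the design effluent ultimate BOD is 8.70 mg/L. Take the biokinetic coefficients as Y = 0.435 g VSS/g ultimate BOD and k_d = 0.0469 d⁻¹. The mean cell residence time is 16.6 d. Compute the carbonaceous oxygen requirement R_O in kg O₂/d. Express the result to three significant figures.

R_O ≈ 5790 kg O₂/d

The observed yield is Y_obs = Y/(1 + k_d·θ_c) = 0.435 / (1 + 0.0469 × 16.6) = 0.435 / 1.779 = 0.2446 g VSS per g ultimate BOD removed.
Q·(S₀ − S) = 47600 × (195 − 8.70) × 10⁻³ = 8868 kg/d removed.
Biomass synthesised: P_X = Y_obs × 8868 = 2169 kg VSS/d.
Carbonaceous O₂ demand = substrate oxidised − cell-mass equivalent = 8868 − 1.42 × 2169 = 5788 kg O₂/d.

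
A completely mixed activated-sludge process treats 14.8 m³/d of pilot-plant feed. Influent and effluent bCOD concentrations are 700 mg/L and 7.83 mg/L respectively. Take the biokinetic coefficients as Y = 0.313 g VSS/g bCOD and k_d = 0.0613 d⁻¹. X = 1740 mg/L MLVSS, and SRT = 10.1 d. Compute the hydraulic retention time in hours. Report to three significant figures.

Steady-state biomass mass balance: V·X·(1 + k_d·θ_c) = Y·Q·(S₀ − S)·θ_c, so V = 0.313 × 14.8 × (700 − 7.83) × 10.1 / [1740 × (1 + 0.0613 × 10.1)] = 3.24×10^4 / 2817 = 11.50 m³.
τ = V/Q = 11.50/14.8 = 0.7767 d, or 18.64 h.

τ ≈ 18.6 h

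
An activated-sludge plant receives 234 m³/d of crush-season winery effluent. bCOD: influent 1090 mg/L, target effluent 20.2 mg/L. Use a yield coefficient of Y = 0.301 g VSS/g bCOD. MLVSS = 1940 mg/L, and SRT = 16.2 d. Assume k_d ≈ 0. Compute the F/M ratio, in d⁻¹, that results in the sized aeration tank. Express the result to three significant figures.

With k_d = 0 the design equation reduces to V = Y Q (S₀−S) θ_c / X = 0.301 × 234 × (1090 − 20.2) × 16.2 / 1940 = 629.2 m³.
Food-to-microorganism ratio F/M = Q S₀ / (V X) = 234 × 1090 / (629.2 × 1940) = 0.2090 d⁻¹.

F/M ≈ 0.209 d⁻¹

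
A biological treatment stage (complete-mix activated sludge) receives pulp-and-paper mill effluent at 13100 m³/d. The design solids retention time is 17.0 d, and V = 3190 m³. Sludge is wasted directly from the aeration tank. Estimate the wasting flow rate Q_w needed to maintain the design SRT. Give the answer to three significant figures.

Wasting from the aeration tank: Q_w = V / θ_c = 3190 / 17.0 = 187.6 m³/d.

Q_w ≈ 188 m³/d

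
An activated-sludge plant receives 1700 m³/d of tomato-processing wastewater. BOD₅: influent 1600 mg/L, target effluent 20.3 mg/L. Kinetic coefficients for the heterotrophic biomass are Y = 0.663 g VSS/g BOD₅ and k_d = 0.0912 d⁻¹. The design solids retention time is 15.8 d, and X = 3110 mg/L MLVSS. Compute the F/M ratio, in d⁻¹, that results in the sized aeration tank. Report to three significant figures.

Rearranging the biomass balance for a CMAS with decay, V = Y·Q·ΔS·θ_c / [X·(1+k_d θ_c)] = 0.663 × 1700 × (1600 − 20.3) × 15.8 / [3110 × (1 + 0.0912 × 15.8)] = 2.81×10^7 / 7591 = 3706 m³.
F/M = applied load / biomass = Q·S₀/(V·X) = 1700 × 1600 / (3706 × 3110) = 0.2360 d⁻¹.

F/M ≈ 0.236 d⁻¹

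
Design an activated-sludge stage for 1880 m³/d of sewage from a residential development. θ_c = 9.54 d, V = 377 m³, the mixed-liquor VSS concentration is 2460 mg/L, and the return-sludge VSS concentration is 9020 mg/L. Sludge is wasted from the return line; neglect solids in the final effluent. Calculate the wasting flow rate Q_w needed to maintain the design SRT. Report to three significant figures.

Q_w ≈ 10.8 m³/d

Q_w = (V·X)/(θ_c X_r) = 377.0 × 2460 / (9.54 × 9020) = 10.78 m³/d.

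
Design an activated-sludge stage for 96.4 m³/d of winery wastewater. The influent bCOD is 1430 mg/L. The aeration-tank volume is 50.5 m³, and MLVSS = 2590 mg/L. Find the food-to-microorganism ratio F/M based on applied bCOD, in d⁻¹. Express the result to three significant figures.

F/M ≈ 1.05 d⁻¹

F/M = applied load / biomass = Q·S₀/(V·X) = 96.4 × 1430 / (50.50 × 2590) = 1.054 d⁻¹.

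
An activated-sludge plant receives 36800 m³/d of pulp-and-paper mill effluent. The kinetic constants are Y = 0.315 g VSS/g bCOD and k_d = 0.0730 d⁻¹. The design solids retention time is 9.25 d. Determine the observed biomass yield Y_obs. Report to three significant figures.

Y_obs ≈ 0.188 g VSS/g bCOD

Correct the yield for decay: Y_obs = Y/(1 + k_d θ_c) = 0.315 / (1 + 0.0730 × 9.25) = 0.315 / 1.675 = 0.1880.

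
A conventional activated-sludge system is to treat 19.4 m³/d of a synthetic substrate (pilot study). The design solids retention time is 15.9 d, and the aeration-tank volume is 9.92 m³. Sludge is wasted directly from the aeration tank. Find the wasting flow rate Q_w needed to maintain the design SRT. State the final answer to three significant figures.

Q_w ≈ 0.624 m³/d

Wasting from the aeration tank: Q_w = V / θ_c = 9.920 / 15.9 = 0.6239 m³/d.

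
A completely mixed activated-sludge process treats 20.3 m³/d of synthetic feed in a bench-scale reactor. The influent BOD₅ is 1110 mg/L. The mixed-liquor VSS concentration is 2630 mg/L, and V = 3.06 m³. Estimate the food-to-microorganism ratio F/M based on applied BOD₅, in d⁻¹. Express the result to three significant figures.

Food-to-microorganism ratio F/M = Q S₀ / (V X) = 20.3 × 1110 / (3.060 × 2630) = 2.800 d⁻¹.

F/M ≈ 2.80 d⁻¹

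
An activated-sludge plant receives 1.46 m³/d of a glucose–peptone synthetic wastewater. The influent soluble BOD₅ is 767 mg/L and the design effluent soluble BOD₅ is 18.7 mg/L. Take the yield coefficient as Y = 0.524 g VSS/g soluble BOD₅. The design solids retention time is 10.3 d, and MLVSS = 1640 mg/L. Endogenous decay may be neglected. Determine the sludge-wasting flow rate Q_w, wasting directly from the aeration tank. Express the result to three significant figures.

With k_d = 0 the design equation reduces to V = Y Q (S₀−S) θ_c / X = 0.524 × 1.46 × (767 − 18.7) × 10.3 / 1640 = 3.595 m³.
Wasting from the aeration tank: Q_w = V / θ_c = 3.595 / 10.3 = 0.3491 m³/d.

Q_w ≈ 0.349 m³/d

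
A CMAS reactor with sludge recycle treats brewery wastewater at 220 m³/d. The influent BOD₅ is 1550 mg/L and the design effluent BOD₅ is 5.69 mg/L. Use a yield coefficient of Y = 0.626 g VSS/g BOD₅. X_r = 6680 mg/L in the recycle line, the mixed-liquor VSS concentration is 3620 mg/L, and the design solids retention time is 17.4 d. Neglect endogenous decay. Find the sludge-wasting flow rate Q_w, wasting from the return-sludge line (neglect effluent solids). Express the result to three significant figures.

Biomass mass balance (decay neglected): V·X = Y·Q·(S₀ − S)·θ_c, so V = 0.626 × 220 × (1550 − 5.69) × 17.4 / 3620 = 1022 m³.
Q_w = (V·X)/(θ_c X_r) = 1022 × 3620 / (17.4 × 6680) = 31.84 m³/d.

Q_w ≈ 31.8 m³/d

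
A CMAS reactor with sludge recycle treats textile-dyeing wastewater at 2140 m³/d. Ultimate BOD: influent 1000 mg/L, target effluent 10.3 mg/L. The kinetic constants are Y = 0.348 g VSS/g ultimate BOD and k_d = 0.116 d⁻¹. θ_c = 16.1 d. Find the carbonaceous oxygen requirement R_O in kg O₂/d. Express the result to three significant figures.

Observed yield with endogenous decay: Y_obs = Y / (1 + k_d·θ_c) = 0.348 / (1 + 0.116 × 16.1) = 0.348 / 2.868 = 0.1214 g VSS/g ultimate BOD.
Mass of ultimate BOD removed per day: Q(S₀ − S) = 2140 × 989.7 g/m³ = 2118 kg/d.
P_X = Y_obs·Q·(S₀ − S) = 0.1214 × 2118 = 257.0 kg VSS/d.
R_O = Q·(S₀ − S) − 1.42·P_X = 2118 − 1.42 × 257.0 = 1753 kg O₂/d.

R_O ≈ 1750 kg O₂/d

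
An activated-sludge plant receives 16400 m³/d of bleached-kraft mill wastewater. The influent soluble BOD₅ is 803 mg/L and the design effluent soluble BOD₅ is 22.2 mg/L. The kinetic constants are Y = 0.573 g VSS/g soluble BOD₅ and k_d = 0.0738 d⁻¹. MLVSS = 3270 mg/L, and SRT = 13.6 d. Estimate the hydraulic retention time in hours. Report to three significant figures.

τ ≈ 22.3 h

Rearranging the biomass balance for a CMAS with decay, V = Y·Q·ΔS·θ_c / [X·(1+k_d θ_c)] = 0.573 × 16400 × (803 − 22.2) × 13.6 / [3270 × (1 + 0.0738 × 13.6)] = 9.98×10^7 / 6552 = 15230 m³.
τ = V/Q = 15230/16400 = 0.9287 d, or 22.29 h.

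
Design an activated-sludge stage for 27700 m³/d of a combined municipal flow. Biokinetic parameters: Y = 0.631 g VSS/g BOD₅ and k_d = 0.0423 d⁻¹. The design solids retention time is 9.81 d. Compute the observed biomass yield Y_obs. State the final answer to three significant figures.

The observed yield is Y_obs = Y/(1 + k_d·θ_c) = 0.631 / (1 + 0.0423 × 9.81) = 0.631 / 1.415 = 0.4459 g VSS per g BOD₅ removed.

Y_obs ≈ 0.446 g VSS/g BOD₅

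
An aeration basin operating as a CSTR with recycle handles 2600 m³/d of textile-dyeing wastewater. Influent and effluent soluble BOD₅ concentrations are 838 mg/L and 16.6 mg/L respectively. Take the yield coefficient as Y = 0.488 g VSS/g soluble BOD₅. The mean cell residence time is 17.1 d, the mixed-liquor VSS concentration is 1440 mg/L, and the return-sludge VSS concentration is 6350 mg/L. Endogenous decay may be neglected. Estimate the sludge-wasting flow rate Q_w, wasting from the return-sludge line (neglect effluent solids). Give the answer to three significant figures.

With k_d = 0 the design equation reduces to V = Y Q (S₀−S) θ_c / X = 0.488 × 2600 × (838 − 16.6) × 17.1 / 1440 = 12376 m³.
Wasting from the return line (neglecting effluent solids): Q_w = V·X / (θ_c·X_r) = 12376 × 1440 / (17.1 × 6350) = 164.1 m³/d.

Q_w ≈ 164 m³/d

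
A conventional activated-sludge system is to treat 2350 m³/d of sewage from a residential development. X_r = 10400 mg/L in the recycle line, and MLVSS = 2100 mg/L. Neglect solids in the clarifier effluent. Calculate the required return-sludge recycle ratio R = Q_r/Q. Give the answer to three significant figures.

R ≈ 0.253

R = Q_r/Q = X/(X_r − X) = 2100 / (10400 − 2100) = 0.2530.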